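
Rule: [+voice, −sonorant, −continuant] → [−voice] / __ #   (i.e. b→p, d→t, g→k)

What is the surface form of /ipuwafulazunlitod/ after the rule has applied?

ipuwafulazunlitot

/d/ is a voiced stop in word-final position, so it devoices to [t].
Surface form: [ipuwafulazunlitot].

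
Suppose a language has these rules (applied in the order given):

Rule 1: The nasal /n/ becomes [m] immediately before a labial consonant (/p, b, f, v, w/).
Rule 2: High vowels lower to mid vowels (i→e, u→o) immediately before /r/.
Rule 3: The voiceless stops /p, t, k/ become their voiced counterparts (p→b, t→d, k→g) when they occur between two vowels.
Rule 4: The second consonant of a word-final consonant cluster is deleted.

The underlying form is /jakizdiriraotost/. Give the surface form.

jagizdereraodos

Rule 1 (nasal place assimilation): no segment meets the environment; /jakizdiriraotost/ is unchanged.
Rule 2 (pre-rhotic lowering): /i/ is a high vowel immediately before /r/, so it lowers to [e]. /i/ is a high vowel immediately before /r/, so it lowers to [e]. /jakizdiriraotost/ → jakizdereraotost.
Rule 3 (intervocalic voicing): /k/ is a voiceless stop between vowels /a/ and /i/, so it voices to [g]. /t/ is a voiceless stop between vowels /o/ and /o/, so it voices to [d]. /jakizdereraotost/ → jagizdereraodost.
Rule 4 (final cluster simplification): /t/ is the second consonant of a word-final cluster /st/, so it deletes. /jagizdereraodost/ → jagizdereraodos.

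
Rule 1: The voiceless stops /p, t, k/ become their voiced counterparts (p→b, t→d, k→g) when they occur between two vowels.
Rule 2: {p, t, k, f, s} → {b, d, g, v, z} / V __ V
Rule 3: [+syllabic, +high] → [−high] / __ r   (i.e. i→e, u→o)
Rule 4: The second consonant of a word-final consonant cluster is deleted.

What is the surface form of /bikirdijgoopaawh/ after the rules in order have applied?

bigerdijgoobaaw

Rule 1 (intervocalic voicing): /k/ is a voiceless stop between vowels /i/ and /i/, so it voices to [g]. /p/ is a voiceless stop between vowels /o/ and /a/, so it voices to [b]. /bikirdijgoopaawh/ → bigirdijgoobaawh.
Rule 2 (intervocalic voicing): no segment meets the environment; /bigirdijgoobaawh/ is unchanged.
Rule 3 (pre-rhotic lowering): /i/ is a high vowel immediately before /r/, so it lowers to [e]. /bigirdijgoobaawh/ → bigerdijgoobaawh.
Rule 4 (final cluster simplification): /h/ is the second consonant of a word-final cluster /wh/, so it deletes. /bigerdijgoobaawh/ → bigerdijgoobaaw.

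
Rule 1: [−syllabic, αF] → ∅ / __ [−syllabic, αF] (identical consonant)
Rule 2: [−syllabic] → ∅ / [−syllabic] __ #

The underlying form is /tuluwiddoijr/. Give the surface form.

tuluwidoij

Rule 1 (degemination): /dd/ is a geminate; the first /d/ deletes. /tuluwiddoijr/ → tuluwidoijr.
Rule 2 (final cluster simplification): /r/ is the second consonant of a word-final cluster /jr/, so it deletes. /tuluwidoijr/ → tuluwidoij.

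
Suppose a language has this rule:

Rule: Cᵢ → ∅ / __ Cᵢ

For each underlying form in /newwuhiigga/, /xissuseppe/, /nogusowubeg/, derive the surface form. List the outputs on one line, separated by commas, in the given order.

/newwuhiigga/: /ww/ is a geminate; the first /w/ deletes. /gg/ is a geminate; the first /g/ deletes. → [newuhiiga].
/xissuseppe/: /ss/ is a geminate; the first /s/ deletes. /pp/ is a geminate; the first /p/ deletes. → [xisusepe].
/nogusowubeg/: the rule's environment is not met; surfaces unchanged as [nogusowubeg].

newuhiiga, xisusepe, nogusowubeg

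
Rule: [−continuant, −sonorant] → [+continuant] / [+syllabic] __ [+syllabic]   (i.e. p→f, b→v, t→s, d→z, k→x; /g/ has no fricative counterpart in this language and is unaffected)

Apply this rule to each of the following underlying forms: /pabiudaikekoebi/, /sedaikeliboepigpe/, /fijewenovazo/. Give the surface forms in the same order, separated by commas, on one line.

paviuzaixexoevi, sezaixelivoefigpe, fijewenovazo

/pabiudaikekoebi/: /b/ is a stop between vowels /a/ and /i/, so it spirantizes to the fricative [v]. /d/ is a stop between vowels /u/ and /a/, so it spirantizes to the fricative [z]. /k/ is a stop between vowels /i/ and /e/, so it spirantizes to the fricative [x]. /k/ is a stop between vowels /e/ and /o/, so it spirantizes to the fricative [x]. /b/ is a stop between vowels /e/ and /i/, so it spirantizes to the fricative [v]. → [paviuzaixexoevi].
/sedaikeliboepigpe/: /d/ is a stop between vowels /e/ and /a/, so it spirantizes to the fricative [z]. /k/ is a stop between vowels /i/ and /e/, so it spirantizes to the fricative [x]. /b/ is a stop between vowels /i/ and /o/, so it spirantizes to the fricative [v]. /p/ is a stop between vowels /e/ and /i/, so it spirantizes to the fricative [f]. → [sezaixelivoefigpe].
/fijewenovazo/: the rule's environment is not met; surfaces unchanged as [fijewenovazo].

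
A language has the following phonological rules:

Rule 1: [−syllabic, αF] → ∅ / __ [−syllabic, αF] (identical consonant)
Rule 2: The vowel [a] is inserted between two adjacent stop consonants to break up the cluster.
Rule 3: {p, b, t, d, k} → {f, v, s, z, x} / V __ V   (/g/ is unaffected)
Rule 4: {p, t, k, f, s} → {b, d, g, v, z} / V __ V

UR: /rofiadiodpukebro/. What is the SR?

roviaziozavuxebro

Rule 1 (degemination): no segment meets the environment; /rofiadiodpukebro/ is unchanged.
Rule 2 (stop-cluster a-epenthesis): /d/ and /p/ form a stop–stop cluster, so [a] is inserted between them. /rofiadiodpukebro/ → rofiadiodapukebro.
Rule 3 (intervocalic spirantization): /d/ is a stop between vowels /a/ and /i/, so it spirantizes to the fricative [z]. /d/ is a stop between vowels /o/ and /a/, so it spirantizes to the fricative [z]. /p/ is a stop between vowels /a/ and /u/, so it spirantizes to the fricative [f]. /k/ is a stop between vowels /u/ and /e/, so it spirantizes to the fricative [x]. /rofiadiodapukebro/ → rofiaziozafuxebro.
Rule 4 (intervocalic voicing): /f/ is a voiceless obstruent between vowels /o/ and /i/, so it voices to [v]. /f/ is a voiceless obstruent between vowels /a/ and /u/, so it voices to [v]. /rofiaziozafuxebro/ → roviaziozavuxebro.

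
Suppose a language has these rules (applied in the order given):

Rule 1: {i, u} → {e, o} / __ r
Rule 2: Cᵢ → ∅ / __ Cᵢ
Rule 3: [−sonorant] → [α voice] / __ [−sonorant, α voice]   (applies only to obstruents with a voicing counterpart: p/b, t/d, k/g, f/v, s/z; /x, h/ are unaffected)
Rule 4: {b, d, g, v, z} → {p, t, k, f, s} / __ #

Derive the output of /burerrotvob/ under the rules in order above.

Rule 1 (pre-rhotic lowering): /u/ is a high vowel immediately before /r/, so it lowers to [o]. /burerrotvob/ → borerrotvob.
Rule 2 (degemination): /rr/ is a geminate; the first /r/ deletes. /borerrotvob/ → borerotvob.
Rule 3 (regressive voicing assimilation): /t/ precedes the voiced obstruent /v/, so it voices to [d] by assimilation. /borerotvob/ → borerodvob.
Rule 4 (final devoicing): /b/ is a voiced obstruent in word-final position, so it devoices to [p]. /borerodvob/ → borerodvop.

borerodvop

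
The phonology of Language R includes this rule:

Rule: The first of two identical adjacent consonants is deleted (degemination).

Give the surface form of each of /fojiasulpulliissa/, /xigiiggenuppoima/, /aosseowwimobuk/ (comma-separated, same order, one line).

/fojiasulpulliissa/: /ll/ is a geminate; the first /l/ deletes. /ss/ is a geminate; the first /s/ deletes. → [fojiasulpuliisa].
/xigiiggenuppoima/: /gg/ is a geminate; the first /g/ deletes. /pp/ is a geminate; the first /p/ deletes. → [xigiigenupoima].
/aosseowwimobuk/: /ss/ is a geminate; the first /s/ deletes. /ww/ is a geminate; the first /w/ deletes. → [aoseowimobuk].

fojiasulpuliisa, xigiigenupoima, aoseowimobuk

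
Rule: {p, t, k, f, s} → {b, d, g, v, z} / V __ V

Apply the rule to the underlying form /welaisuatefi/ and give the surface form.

/s/ is a voiceless obstruent between vowels /i/ and /u/, so it voices to [z].
/t/ is a voiceless obstruent between vowels /a/ and /e/, so it voices to [d].
/f/ is a voiceless obstruent between vowels /e/ and /i/, so it voices to [v].
Surface form: [welaizuadevi].

welaizuadevi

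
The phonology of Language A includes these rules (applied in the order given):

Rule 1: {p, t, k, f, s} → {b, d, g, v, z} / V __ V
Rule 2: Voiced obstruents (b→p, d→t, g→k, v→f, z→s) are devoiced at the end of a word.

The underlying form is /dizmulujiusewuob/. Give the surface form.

Rule 1 (intervocalic voicing): /s/ is a voiceless obstruent between vowels /u/ and /e/, so it voices to [z]. /dizmulujiusewuob/ → dizmulujiuzewuob.
Rule 2 (final devoicing): /b/ is a voiced obstruent in word-final position, so it devoices to [p]. /dizmulujiuzewuob/ → dizmulujiuzewuop.

dizmulujiuzewuop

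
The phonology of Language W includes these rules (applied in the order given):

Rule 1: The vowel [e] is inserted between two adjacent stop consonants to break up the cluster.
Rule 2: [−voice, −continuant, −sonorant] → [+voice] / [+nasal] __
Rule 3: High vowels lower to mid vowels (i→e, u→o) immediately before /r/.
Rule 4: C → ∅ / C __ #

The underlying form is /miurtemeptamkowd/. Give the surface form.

Rule 1 (stop-cluster e-epenthesis): /p/ and /t/ form a stop–stop cluster, so [e] is inserted between them. /miurtemeptamkowd/ → miurtemepetamkowd.
Rule 2 (post-nasal voicing): /k/ is a voiceless stop immediately after the nasal /m/, so it voices to [g]. /miurtemepetamkowd/ → miurtemepetamgowd.
Rule 3 (pre-rhotic lowering): /u/ is a high vowel immediately before /r/, so it lowers to [o]. /miurtemepetamgowd/ → miortemepetamgowd.
Rule 4 (final cluster simplification): /d/ is the second consonant of a word-final cluster /wd/, so it deletes. /miortemepetamgowd/ → miortemepetamgow.

miortemepetamgow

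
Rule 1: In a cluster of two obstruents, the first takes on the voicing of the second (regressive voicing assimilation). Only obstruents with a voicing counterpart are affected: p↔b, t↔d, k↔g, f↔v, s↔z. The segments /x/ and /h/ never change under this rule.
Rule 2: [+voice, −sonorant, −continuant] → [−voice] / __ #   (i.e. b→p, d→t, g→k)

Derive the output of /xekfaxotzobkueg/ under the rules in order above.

Rule 1 (regressive voicing assimilation): /t/ precedes the voiced obstruent /z/, so it voices to [d] by assimilation. /b/ precedes the voiceless obstruent /k/, so it devoices to [p] by assimilation. /xekfaxotzobkueg/ → xekfaxodzopkueg.
Rule 2 (final devoicing): /g/ is a voiced stop in word-final position, so it devoices to [k]. /xekfaxodzopkueg/ → xekfaxodzopkuek.

xekfaxodzopkuek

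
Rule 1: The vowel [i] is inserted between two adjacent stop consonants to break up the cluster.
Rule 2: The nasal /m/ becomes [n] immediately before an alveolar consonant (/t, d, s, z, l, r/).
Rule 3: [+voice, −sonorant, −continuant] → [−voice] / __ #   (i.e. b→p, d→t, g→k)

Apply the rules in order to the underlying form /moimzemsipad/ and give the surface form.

Rule 1 (stop-cluster i-epenthesis): no segment meets the environment; /moimzemsipad/ is unchanged.
Rule 2 (nasal place assimilation): /m/ precedes the alveolar consonant /z/, so it assimilates in place to [n]. /m/ precedes the alveolar consonant /s/, so it assimilates in place to [n]. /moimzemsipad/ → moinzensipad.
Rule 3 (final devoicing): /d/ is a voiced stop in word-final position, so it devoices to [t]. /moinzensipad/ → moinzensipat.

moinzensipat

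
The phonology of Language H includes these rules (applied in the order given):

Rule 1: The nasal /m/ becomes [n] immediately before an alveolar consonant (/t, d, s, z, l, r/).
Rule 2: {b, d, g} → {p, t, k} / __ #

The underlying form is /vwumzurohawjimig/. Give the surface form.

Rule 1 (nasal place assimilation): /m/ precedes the alveolar consonant /z/, so it assimilates in place to [n]. /vwumzurohawjimig/ → vwunzurohawjimig.
Rule 2 (final devoicing): /g/ is a voiced stop in word-final position, so it devoices to [k]. /vwunzurohawjimig/ → vwunzurohawjimik.

vwunzurohawjimik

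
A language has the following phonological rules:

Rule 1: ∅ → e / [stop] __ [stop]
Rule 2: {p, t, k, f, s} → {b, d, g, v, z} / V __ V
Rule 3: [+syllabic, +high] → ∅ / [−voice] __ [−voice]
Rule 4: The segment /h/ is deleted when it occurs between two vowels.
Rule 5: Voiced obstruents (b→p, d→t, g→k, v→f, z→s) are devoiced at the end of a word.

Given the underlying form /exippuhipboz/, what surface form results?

exibebuibebos

Rule 1 (stop-cluster e-epenthesis): /p/ and /p/ form a stop–stop cluster, so [e] is inserted between them. /p/ and /b/ form a stop–stop cluster, so [e] is inserted between them. /exippuhipboz/ → exipepuhipeboz.
Rule 2 (intervocalic voicing): /p/ is a voiceless obstruent between vowels /i/ and /e/, so it voices to [b]. /p/ is a voiceless obstruent between vowels /e/ and /u/, so it voices to [b]. /p/ is a voiceless obstruent between vowels /i/ and /e/, so it voices to [b]. /exipepuhipeboz/ → exibebuhibeboz.
Rule 3 (high vowel syncope): no segment meets the environment; /exibebuhibeboz/ is unchanged.
Rule 4 (intervocalic h-deletion): /h/ occurs between vowels /u/ and /i/, so it deletes. /exibebuhibeboz/ → exibebuibeboz.
Rule 5 (final devoicing): /z/ is a voiced obstruent in word-final position, so it devoices to [s]. /exibebuibeboz/ → exibebuibebos.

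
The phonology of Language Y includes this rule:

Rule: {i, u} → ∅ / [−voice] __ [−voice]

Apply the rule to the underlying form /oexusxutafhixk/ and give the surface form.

/u/ is a high vowel flanked by voiceless consonants /x/ and /s/, so it deletes.
/u/ is a high vowel flanked by voiceless consonants /x/ and /t/, so it deletes.
/i/ is a high vowel flanked by voiceless consonants /h/ and /x/, so it deletes.
Surface form: [oexsxtafhxk].

oexsxtafhxk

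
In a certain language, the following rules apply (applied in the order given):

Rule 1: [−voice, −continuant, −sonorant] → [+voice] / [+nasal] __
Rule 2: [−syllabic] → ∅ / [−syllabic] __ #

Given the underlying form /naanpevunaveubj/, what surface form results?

Rule 1 (post-nasal voicing): /p/ is a voiceless stop immediately after the nasal /n/, so it voices to [b]. /naanpevunaveubj/ → naanbevunaveubj.
Rule 2 (final cluster simplification): /j/ is the second consonant of a word-final cluster /bj/, so it deletes. /naanbevunaveubj/ → naanbevunaveub.

naanbevunaveub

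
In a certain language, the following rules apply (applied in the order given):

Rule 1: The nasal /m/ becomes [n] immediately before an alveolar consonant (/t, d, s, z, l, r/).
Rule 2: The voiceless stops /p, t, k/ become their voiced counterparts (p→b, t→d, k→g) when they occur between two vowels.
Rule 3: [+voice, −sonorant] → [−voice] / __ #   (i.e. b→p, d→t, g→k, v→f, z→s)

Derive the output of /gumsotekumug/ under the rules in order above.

gunsodegumuk

Rule 1 (nasal place assimilation): /m/ precedes the alveolar consonant /s/, so it assimilates in place to [n]. /gumsotekumug/ → gunsotekumug.
Rule 2 (intervocalic voicing): /t/ is a voiceless stop between vowels /o/ and /e/, so it voices to [d]. /k/ is a voiceless stop between vowels /e/ and /u/, so it voices to [g]. /gunsotekumug/ → gunsodegumug.
Rule 3 (final devoicing): /g/ is a voiced obstruent in word-final position, so it devoices to [k]. /gunsodegumug/ → gunsodegumuk.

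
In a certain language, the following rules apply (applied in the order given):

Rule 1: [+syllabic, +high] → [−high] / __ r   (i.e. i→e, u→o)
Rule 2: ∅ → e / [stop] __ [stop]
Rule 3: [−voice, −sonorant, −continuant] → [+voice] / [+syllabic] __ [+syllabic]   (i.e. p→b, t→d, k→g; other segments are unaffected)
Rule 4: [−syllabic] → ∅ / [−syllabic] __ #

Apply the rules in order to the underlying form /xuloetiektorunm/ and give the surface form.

Rule 1 (pre-rhotic lowering): no segment meets the environment; /xuloetiektorunm/ is unchanged.
Rule 2 (stop-cluster e-epenthesis): /k/ and /t/ form a stop–stop cluster, so [e] is inserted between them. /xuloetiektorunm/ → xuloetieketorunm.
Rule 3 (intervocalic voicing): /t/ is a voiceless stop between vowels /e/ and /i/, so it voices to [d]. /k/ is a voiceless stop between vowels /e/ and /e/, so it voices to [g]. /t/ is a voiceless stop between vowels /e/ and /o/, so it voices to [d]. /xuloetieketorunm/ → xuloediegedorunm.
Rule 4 (final cluster simplification): /m/ is the second consonant of a word-final cluster /nm/, so it deletes. /xuloediegedorunm/ → xuloediegedorun.

xuloediegedorun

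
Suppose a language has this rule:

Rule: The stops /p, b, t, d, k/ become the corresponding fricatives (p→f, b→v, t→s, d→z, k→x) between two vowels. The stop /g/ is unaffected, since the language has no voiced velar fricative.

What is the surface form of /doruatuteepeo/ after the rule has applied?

doruasuseefeo

Scanning /doruatuteepeo/: /d/ at position 1 is not in the conditioning environment; /t/ is a stop between vowels /a/ and /u/, so it spirantizes to the fricative [s]; /t/ is a stop between vowels /u/ and /e/, so it spirantizes to the fricative [s]; /p/ is a stop between vowels /e/ and /e/, so it spirantizes to the fricative [f].
Result: [doruasuseefeo].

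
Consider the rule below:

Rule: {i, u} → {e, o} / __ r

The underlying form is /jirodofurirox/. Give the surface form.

jerodoforerox

/i/ is a high vowel immediately before /r/, so it lowers to [e].
/u/ is a high vowel immediately before /r/, so it lowers to [o].
/i/ is a high vowel immediately before /r/, so it lowers to [e].
Surface form: [jerodoforerox].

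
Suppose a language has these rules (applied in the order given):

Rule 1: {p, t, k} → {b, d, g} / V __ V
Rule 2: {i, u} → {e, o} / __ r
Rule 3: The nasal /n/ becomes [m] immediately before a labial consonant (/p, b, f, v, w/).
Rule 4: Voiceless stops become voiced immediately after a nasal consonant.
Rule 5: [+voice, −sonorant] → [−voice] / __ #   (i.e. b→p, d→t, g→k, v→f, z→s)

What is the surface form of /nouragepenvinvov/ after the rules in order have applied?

nooragebemvimvof

Rule 1 (intervocalic voicing): /p/ is a voiceless stop between vowels /e/ and /e/, so it voices to [b]. /nouragepenvinvov/ → nouragebenvinvov.
Rule 2 (pre-rhotic lowering): /u/ is a high vowel immediately before /r/, so it lowers to [o]. /nouragebenvinvov/ → nooragebenvinvov.
Rule 3 (nasal place assimilation): /n/ precedes the labial consonant /v/, so it assimilates in place to [m]. /n/ precedes the labial consonant /v/, so it assimilates in place to [m]. /nooragebenvinvov/ → nooragebemvimvov.
Rule 4 (post-nasal voicing): no segment meets the environment; /nooragebemvimvov/ is unchanged.
Rule 5 (final devoicing): /v/ is a voiced obstruent in word-final position, so it devoices to [f]. /nooragebemvimvov/ → nooragebemvimvof.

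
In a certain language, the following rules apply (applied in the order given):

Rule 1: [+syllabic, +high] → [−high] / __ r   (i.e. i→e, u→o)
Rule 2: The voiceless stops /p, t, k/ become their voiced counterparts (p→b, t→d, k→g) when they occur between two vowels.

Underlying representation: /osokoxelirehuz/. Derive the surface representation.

osogoxelerehuz

Rule 1 (pre-rhotic lowering): /i/ is a high vowel immediately before /r/, so it lowers to [e]. /osokoxelirehuz/ → osokoxelerehuz.
Rule 2 (intervocalic voicing): /k/ is a voiceless stop between vowels /o/ and /o/, so it voices to [g]. /osokoxelerehuz/ → osogoxelerehuz.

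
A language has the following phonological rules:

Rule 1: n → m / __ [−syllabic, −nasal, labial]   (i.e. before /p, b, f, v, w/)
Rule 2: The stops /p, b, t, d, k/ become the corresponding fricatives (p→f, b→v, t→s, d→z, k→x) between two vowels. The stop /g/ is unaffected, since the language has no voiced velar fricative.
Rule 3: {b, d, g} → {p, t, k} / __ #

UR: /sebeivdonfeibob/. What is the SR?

seveivdomfeivop

Rule 1 (nasal place assimilation): /n/ precedes the labial consonant /f/, so it assimilates in place to [m]. /sebeivdonfeibob/ → sebeivdomfeibob.
Rule 2 (intervocalic spirantization): /b/ is a stop between vowels /e/ and /e/, so it spirantizes to the fricative [v]. /b/ is a stop between vowels /i/ and /o/, so it spirantizes to the fricative [v]. /sebeivdomfeibob/ → seveivdomfeivob.
Rule 3 (final devoicing): /b/ is a voiced stop in word-final position, so it devoices to [p]. /seveivdomfeivob/ → seveivdomfeivop.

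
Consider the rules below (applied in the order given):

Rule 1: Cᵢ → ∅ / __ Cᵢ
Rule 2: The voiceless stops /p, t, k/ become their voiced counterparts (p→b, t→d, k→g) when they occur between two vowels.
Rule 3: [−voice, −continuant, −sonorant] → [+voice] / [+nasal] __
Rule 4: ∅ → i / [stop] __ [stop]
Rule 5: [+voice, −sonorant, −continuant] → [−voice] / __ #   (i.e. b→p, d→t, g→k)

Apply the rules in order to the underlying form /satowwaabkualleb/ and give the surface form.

Rule 1 (degemination): /ww/ is a geminate; the first /w/ deletes. /ll/ is a geminate; the first /l/ deletes. /satowwaabkualleb/ → satowaabkualeb.
Rule 2 (intervocalic voicing): /t/ is a voiceless stop between vowels /a/ and /o/, so it voices to [d]. /satowaabkualeb/ → sadowaabkualeb.
Rule 3 (post-nasal voicing): no segment meets the environment; /sadowaabkualeb/ is unchanged.
Rule 4 (stop-cluster i-epenthesis): /b/ and /k/ form a stop–stop cluster, so [i] is inserted between them. /sadowaabkualeb/ → sadowaabikualeb.
Rule 5 (final devoicing): /b/ is a voiced stop in word-final position, so it devoices to [p]. /sadowaabikualeb/ → sadowaabikualep.

sadowaabikualep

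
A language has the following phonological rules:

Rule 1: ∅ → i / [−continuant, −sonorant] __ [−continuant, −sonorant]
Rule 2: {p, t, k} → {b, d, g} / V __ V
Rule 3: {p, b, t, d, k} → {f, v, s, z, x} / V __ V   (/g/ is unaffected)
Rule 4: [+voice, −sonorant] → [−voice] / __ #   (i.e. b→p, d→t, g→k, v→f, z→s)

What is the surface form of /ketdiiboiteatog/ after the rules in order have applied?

Rule 1 (stop-cluster i-epenthesis): /t/ and /d/ form a stop–stop cluster, so [i] is inserted between them. /ketdiiboiteatog/ → ketidiiboiteatog.
Rule 2 (intervocalic voicing): /t/ is a voiceless stop between vowels /e/ and /i/, so it voices to [d]. /t/ is a voiceless stop between vowels /i/ and /e/, so it voices to [d]. /t/ is a voiceless stop between vowels /a/ and /o/, so it voices to [d]. /ketidiiboiteatog/ → kedidiiboideadog.
Rule 3 (intervocalic spirantization): /d/ is a stop between vowels /e/ and /i/, so it spirantizes to the fricative [z]. /d/ is a stop between vowels /i/ and /i/, so it spirantizes to the fricative [z]. /b/ is a stop between vowels /i/ and /o/, so it spirantizes to the fricative [v]. /d/ is a stop between vowels /i/ and /e/, so it spirantizes to the fricative [z]. /d/ is a stop between vowels /a/ and /o/, so it spirantizes to the fricative [z]. /kedidiiboideadog/ → keziziivoizeazog.
Rule 4 (final devoicing): /g/ is a voiced obstruent in word-final position, so it devoices to [k]. /keziziivoizeazog/ → keziziivoizeazok.

keziziivoizeazok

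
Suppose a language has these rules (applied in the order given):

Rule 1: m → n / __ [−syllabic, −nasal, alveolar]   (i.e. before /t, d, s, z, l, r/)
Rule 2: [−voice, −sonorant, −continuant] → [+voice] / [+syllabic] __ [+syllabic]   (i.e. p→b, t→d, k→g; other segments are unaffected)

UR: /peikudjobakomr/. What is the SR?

Rule 1 (nasal place assimilation): /m/ precedes the alveolar consonant /r/, so it assimilates in place to [n]. /peikudjobakomr/ → peikudjobakonr.
Rule 2 (intervocalic voicing): /k/ is a voiceless stop between vowels /i/ and /u/, so it voices to [g]. /k/ is a voiceless stop between vowels /a/ and /o/, so it voices to [g]. /peikudjobakonr/ → peigudjobagonr.

peigudjobagonr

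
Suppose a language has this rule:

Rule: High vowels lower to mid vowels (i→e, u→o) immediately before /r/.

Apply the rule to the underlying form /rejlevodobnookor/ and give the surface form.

rejlevodobnookor

No segment of /rejlevodobnookor/ meets the structural description of the rule, so the form surfaces unchanged.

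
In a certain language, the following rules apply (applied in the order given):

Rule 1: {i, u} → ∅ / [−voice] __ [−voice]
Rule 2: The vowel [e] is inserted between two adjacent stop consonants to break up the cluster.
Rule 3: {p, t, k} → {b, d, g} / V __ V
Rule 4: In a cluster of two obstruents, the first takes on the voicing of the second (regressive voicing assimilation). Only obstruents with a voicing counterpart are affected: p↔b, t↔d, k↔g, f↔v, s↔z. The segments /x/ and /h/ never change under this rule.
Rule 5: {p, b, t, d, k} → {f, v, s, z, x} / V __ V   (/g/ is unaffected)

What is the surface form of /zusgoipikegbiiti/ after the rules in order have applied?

zuzgoivegegeviizi

Rule 1 (high vowel syncope): /i/ is a high vowel flanked by voiceless consonants /p/ and /k/, so it deletes. /zusgoipikegbiiti/ → zusgoipkegbiiti.
Rule 2 (stop-cluster e-epenthesis): /p/ and /k/ form a stop–stop cluster, so [e] is inserted between them. /g/ and /b/ form a stop–stop cluster, so [e] is inserted between them. /zusgoipkegbiiti/ → zusgoipekegebiiti.
Rule 3 (intervocalic voicing): /p/ is a voiceless stop between vowels /i/ and /e/, so it voices to [b]. /k/ is a voiceless stop between vowels /e/ and /e/, so it voices to [g]. /t/ is a voiceless stop between vowels /i/ and /i/, so it voices to [d]. /zusgoipekegebiiti/ → zusgoibegegebiidi.
Rule 4 (regressive voicing assimilation): /s/ precedes the voiced obstruent /g/, so it voices to [z] by assimilation. /zusgoibegegebiidi/ → zuzgoibegegebiidi.
Rule 5 (intervocalic spirantization): /b/ is a stop between vowels /i/ and /e/, so it spirantizes to the fricative [v]. /b/ is a stop between vowels /e/ and /i/, so it spirantizes to the fricative [v]. /d/ is a stop between vowels /i/ and /i/, so it spirantizes to the fricative [z]. /zuzgoibegegebiidi/ → zuzgoivegegeviizi.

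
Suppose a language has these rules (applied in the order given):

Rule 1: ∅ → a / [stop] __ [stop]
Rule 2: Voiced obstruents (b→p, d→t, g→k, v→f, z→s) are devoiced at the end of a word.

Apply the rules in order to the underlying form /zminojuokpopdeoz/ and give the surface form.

Rule 1 (stop-cluster a-epenthesis): /k/ and /p/ form a stop–stop cluster, so [a] is inserted between them. /p/ and /d/ form a stop–stop cluster, so [a] is inserted between them. /zminojuokpopdeoz/ → zminojuokapopadeoz.
Rule 2 (final devoicing): /z/ is a voiced obstruent in word-final position, so it devoices to [s]. /zminojuokapopadeoz/ → zminojuokapopadeos.

zminojuokapopadeos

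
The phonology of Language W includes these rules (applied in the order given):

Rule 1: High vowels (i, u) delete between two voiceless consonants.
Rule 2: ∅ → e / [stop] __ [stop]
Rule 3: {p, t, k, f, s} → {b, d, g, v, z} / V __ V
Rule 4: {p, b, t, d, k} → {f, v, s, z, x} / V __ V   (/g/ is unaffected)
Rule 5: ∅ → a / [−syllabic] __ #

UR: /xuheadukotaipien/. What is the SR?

Rule 1 (high vowel syncope): /u/ is a high vowel flanked by voiceless consonants /x/ and /h/, so it deletes. /xuheadukotaipien/ → xheadukotaipien.
Rule 2 (stop-cluster e-epenthesis): no segment meets the environment; /xheadukotaipien/ is unchanged.
Rule 3 (intervocalic voicing): /k/ is a voiceless obstruent between vowels /u/ and /o/, so it voices to [g]. /t/ is a voiceless obstruent between vowels /o/ and /a/, so it voices to [d]. /p/ is a voiceless obstruent between vowels /i/ and /i/, so it voices to [b]. /xheadukotaipien/ → xheadugodaibien.
Rule 4 (intervocalic spirantization): /d/ is a stop between vowels /a/ and /u/, so it spirantizes to the fricative [z]. /d/ is a stop between vowels /o/ and /a/, so it spirantizes to the fricative [z]. /b/ is a stop between vowels /i/ and /i/, so it spirantizes to the fricative [v]. /xheadugodaibien/ → xheazugozaivien.
Rule 5 (final a-epenthesis): the form ends in the consonant /n/, so [a] is inserted word-finally. /xheazugozaivien/ → xheazugozaiviena.

xheazugozaiviena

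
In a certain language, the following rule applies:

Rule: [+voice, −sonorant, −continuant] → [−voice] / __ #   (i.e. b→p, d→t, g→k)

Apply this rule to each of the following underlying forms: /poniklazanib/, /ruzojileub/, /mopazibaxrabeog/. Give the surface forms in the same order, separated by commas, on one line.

/poniklazanib/: /b/ is a voiced stop in word-final position, so it devoices to [p]. → [poniklazanip].
/ruzojileub/: /b/ is a voiced stop in word-final position, so it devoices to [p]. → [ruzojileup].
/mopazibaxrabeog/: /g/ is a voiced stop in word-final position, so it devoices to [k]. → [mopazibaxrabeok].

poniklazanip, ruzojileup, mopazibaxrabeok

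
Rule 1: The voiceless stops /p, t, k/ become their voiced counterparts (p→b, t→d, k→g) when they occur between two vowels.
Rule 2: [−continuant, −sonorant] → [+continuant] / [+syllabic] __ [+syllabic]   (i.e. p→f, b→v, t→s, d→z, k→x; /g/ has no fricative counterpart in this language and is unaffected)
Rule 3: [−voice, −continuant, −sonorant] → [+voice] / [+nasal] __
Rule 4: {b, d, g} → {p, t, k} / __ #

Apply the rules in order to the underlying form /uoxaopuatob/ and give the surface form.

uoxaovuazop

Rule 1 (intervocalic voicing): /p/ is a voiceless stop between vowels /o/ and /u/, so it voices to [b]. /t/ is a voiceless stop between vowels /a/ and /o/, so it voices to [d]. /uoxaopuatob/ → uoxaobuadob.
Rule 2 (intervocalic spirantization): /b/ is a stop between vowels /o/ and /u/, so it spirantizes to the fricative [v]. /d/ is a stop between vowels /a/ and /o/, so it spirantizes to the fricative [z]. /uoxaobuadob/ → uoxaovuazob.
Rule 3 (post-nasal voicing): no segment meets the environment; /uoxaovuazob/ is unchanged.
Rule 4 (final devoicing): /b/ is a voiced stop in word-final position, so it devoices to [p]. /uoxaovuazob/ → uoxaovuazop.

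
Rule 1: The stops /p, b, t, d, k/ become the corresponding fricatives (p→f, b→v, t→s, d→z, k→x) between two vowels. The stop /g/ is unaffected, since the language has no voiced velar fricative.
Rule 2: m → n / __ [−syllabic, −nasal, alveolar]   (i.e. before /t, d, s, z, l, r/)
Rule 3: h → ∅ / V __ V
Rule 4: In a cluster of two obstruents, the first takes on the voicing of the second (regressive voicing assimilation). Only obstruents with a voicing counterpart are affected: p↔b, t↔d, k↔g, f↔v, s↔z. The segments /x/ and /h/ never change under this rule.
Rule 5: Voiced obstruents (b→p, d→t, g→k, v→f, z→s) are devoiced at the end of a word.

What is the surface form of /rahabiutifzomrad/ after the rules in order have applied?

Rule 1 (intervocalic spirantization): /b/ is a stop between vowels /a/ and /i/, so it spirantizes to the fricative [v]. /t/ is a stop between vowels /u/ and /i/, so it spirantizes to the fricative [s]. /rahabiutifzomrad/ → rahaviusifzomrad.
Rule 2 (nasal place assimilation): /m/ precedes the alveolar consonant /r/, so it assimilates in place to [n]. /rahaviusifzomrad/ → rahaviusifzonrad.
Rule 3 (intervocalic h-deletion): /h/ occurs between vowels /a/ and /a/, so it deletes. /rahaviusifzonrad/ → raaviusifzonrad.
Rule 4 (regressive voicing assimilation): /f/ precedes the voiced obstruent /z/, so it voices to [v] by assimilation. /raaviusifzonrad/ → raaviusivzonrad.
Rule 5 (final devoicing): /d/ is a voiced obstruent in word-final position, so it devoices to [t]. /raaviusivzonrad/ → raaviusivzonrat.

raaviusivzonrat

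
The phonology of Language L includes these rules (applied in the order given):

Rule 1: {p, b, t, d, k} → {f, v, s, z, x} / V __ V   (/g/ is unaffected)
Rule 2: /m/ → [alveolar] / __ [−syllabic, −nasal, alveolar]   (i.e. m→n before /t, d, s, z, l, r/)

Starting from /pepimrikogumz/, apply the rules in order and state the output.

pefinrixogunz

Rule 1 (intervocalic spirantization): /p/ is a stop between vowels /e/ and /i/, so it spirantizes to the fricative [f]. /k/ is a stop between vowels /i/ and /o/, so it spirantizes to the fricative [x]. /pepimrikogumz/ → pefimrixogumz.
Rule 2 (nasal place assimilation): /m/ precedes the alveolar consonant /r/, so it assimilates in place to [n]. /m/ precedes the alveolar consonant /z/, so it assimilates in place to [n]. /pefimrixogumz/ → pefinrixogunz.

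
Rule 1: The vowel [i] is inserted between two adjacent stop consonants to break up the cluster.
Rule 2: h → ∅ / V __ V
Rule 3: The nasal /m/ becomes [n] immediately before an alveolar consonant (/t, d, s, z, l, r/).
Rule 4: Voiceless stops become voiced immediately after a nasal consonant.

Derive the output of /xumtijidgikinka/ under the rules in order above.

Rule 1 (stop-cluster i-epenthesis): /d/ and /g/ form a stop–stop cluster, so [i] is inserted between them. /xumtijidgikinka/ → xumtijidigikinka.
Rule 2 (intervocalic h-deletion): no segment meets the environment; /xumtijidigikinka/ is unchanged.
Rule 3 (nasal place assimilation): /m/ precedes the alveolar consonant /t/, so it assimilates in place to [n]. /xumtijidigikinka/ → xuntijidigikinka.
Rule 4 (post-nasal voicing): /t/ is a voiceless stop immediately after the nasal /n/, so it voices to [d]. /k/ is a voiceless stop immediately after the nasal /n/, so it voices to [g]. /xuntijidigikinka/ → xundijidigikinga.

xundijidigikinga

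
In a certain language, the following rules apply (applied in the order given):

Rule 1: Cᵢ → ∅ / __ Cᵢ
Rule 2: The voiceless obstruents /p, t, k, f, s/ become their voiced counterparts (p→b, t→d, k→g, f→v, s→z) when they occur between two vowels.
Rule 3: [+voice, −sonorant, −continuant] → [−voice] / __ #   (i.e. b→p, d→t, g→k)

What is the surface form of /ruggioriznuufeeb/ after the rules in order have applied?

Rule 1 (degemination): /gg/ is a geminate; the first /g/ deletes. /ruggioriznuufeeb/ → rugioriznuufeeb.
Rule 2 (intervocalic voicing): /f/ is a voiceless obstruent between vowels /u/ and /e/, so it voices to [v]. /rugioriznuufeeb/ → rugioriznuuveeb.
Rule 3 (final devoicing): /b/ is a voiced stop in word-final position, so it devoices to [p]. /rugioriznuuveeb/ → rugioriznuuveep.

rugioriznuuveep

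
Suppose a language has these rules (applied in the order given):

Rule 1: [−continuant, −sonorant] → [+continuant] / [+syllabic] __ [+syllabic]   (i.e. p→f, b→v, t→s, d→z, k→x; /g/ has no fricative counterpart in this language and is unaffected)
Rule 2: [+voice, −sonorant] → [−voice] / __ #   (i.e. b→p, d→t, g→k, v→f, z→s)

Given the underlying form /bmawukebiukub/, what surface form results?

bmawuxeviuxup

Rule 1 (intervocalic spirantization): /k/ is a stop between vowels /u/ and /e/, so it spirantizes to the fricative [x]. /b/ is a stop between vowels /e/ and /i/, so it spirantizes to the fricative [v]. /k/ is a stop between vowels /u/ and /u/, so it spirantizes to the fricative [x]. /bmawukebiukub/ → bmawuxeviuxub.
Rule 2 (final devoicing): /b/ is a voiced obstruent in word-final position, so it devoices to [p]. /bmawuxeviuxub/ → bmawuxeviuxup.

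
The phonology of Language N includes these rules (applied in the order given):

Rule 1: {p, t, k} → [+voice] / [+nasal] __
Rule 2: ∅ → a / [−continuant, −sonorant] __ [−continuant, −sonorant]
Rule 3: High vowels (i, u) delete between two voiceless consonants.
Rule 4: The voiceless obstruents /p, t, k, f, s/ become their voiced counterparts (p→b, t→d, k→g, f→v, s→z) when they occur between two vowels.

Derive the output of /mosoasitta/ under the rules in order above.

mozoastada

Rule 1 (post-nasal voicing): no segment meets the environment; /mosoasitta/ is unchanged.
Rule 2 (stop-cluster a-epenthesis): /t/ and /t/ form a stop–stop cluster, so [a] is inserted between them. /mosoasitta/ → mosoasitata.
Rule 3 (high vowel syncope): /i/ is a high vowel flanked by voiceless consonants /s/ and /t/, so it deletes. /mosoasitata/ → mosoastata.
Rule 4 (intervocalic voicing): /s/ is a voiceless obstruent between vowels /o/ and /o/, so it voices to [z]. /t/ is a voiceless obstruent between vowels /a/ and /a/, so it voices to [d]. /mosoastata/ → mozoastada.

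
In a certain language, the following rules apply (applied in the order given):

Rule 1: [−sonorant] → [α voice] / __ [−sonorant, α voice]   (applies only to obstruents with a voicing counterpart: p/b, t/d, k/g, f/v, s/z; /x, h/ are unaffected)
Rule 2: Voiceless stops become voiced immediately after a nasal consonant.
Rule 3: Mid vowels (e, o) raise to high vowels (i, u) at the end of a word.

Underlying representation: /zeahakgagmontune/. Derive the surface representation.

Rule 1 (regressive voicing assimilation): /k/ precedes the voiced obstruent /g/, so it voices to [g] by assimilation. /zeahakgagmontune/ → zeahaggagmontune.
Rule 2 (post-nasal voicing): /t/ is a voiceless stop immediately after the nasal /n/, so it voices to [d]. /zeahaggagmontune/ → zeahaggagmondune.
Rule 3 (final vowel raising): /e/ is a mid vowel in word-final position, so it raises to [i]. /zeahaggagmondune/ → zeahaggagmonduni.

zeahaggagmonduni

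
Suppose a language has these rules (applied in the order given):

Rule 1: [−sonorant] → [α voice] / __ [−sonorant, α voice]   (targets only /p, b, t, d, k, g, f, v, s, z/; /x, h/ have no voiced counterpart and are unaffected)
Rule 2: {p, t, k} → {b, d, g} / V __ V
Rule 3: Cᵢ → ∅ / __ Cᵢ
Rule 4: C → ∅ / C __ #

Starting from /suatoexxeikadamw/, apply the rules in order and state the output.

suadoexeigadam

Rule 1 (regressive voicing assimilation): no segment meets the environment; /suatoexxeikadamw/ is unchanged.
Rule 2 (intervocalic voicing): /t/ is a voiceless stop between vowels /a/ and /o/, so it voices to [d]. /k/ is a voiceless stop between vowels /i/ and /a/, so it voices to [g]. /suatoexxeikadamw/ → suadoexxeigadamw.
Rule 3 (degemination): /xx/ is a geminate; the first /x/ deletes. /suadoexxeigadamw/ → suadoexeigadamw.
Rule 4 (final cluster simplification): /w/ is the second consonant of a word-final cluster /mw/, so it deletes. /suadoexeigadamw/ → suadoexeigadam.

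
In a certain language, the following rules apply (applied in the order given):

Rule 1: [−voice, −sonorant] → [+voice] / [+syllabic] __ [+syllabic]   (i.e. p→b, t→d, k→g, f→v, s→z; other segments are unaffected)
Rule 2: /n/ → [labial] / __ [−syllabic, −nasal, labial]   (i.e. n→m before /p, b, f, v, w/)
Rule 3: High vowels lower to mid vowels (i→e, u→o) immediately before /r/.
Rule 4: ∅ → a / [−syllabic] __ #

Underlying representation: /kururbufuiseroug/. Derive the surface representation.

kororbuvuizerouga

Rule 1 (intervocalic voicing): /f/ is a voiceless obstruent between vowels /u/ and /u/, so it voices to [v]. /s/ is a voiceless obstruent between vowels /i/ and /e/, so it voices to [z]. /kururbufuiseroug/ → kururbuvuizeroug.
Rule 2 (nasal place assimilation): no segment meets the environment; /kururbuvuizeroug/ is unchanged.
Rule 3 (pre-rhotic lowering): /u/ is a high vowel immediately before /r/, so it lowers to [o]. /u/ is a high vowel immediately before /r/, so it lowers to [o]. /kururbuvuizeroug/ → kororbuvuizeroug.
Rule 4 (final a-epenthesis): the form ends in the consonant /g/, so [a] is inserted word-finally. /kororbuvuizeroug/ → kororbuvuizerouga.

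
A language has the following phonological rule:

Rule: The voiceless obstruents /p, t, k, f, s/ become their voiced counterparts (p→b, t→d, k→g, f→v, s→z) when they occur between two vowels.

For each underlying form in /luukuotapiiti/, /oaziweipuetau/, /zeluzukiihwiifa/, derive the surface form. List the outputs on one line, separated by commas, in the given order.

/luukuotapiiti/: /k/ is a voiceless obstruent between vowels /u/ and /u/, so it voices to [g]. /t/ is a voiceless obstruent between vowels /o/ and /a/, so it voices to [d]. /p/ is a voiceless obstruent between vowels /a/ and /i/, so it voices to [b]. /t/ is a voiceless obstruent between vowels /i/ and /i/, so it voices to [d]. → [luuguodabiidi].
/oaziweipuetau/: /p/ is a voiceless obstruent between vowels /i/ and /u/, so it voices to [b]. /t/ is a voiceless obstruent between vowels /e/ and /a/, so it voices to [d]. → [oaziweibuedau].
/zeluzukiihwiifa/: /k/ is a voiceless obstruent between vowels /u/ and /i/, so it voices to [g]. /f/ is a voiceless obstruent between vowels /i/ and /a/, so it voices to [v]. → [zeluzugiihwiiva].

luuguodabiidi, oaziweibuedau, zeluzugiihwiiva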